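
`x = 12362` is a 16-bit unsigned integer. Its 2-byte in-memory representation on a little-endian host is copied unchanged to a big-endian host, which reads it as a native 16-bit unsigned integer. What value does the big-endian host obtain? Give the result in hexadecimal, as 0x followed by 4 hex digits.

12362 in 16-bit hexadecimal is 0x304A.
Stored little-endian, the bytes at ascending addresses are 4A 30.
Read back as big-endian, the last byte is least significant, giving 0x4A30.

0x4A30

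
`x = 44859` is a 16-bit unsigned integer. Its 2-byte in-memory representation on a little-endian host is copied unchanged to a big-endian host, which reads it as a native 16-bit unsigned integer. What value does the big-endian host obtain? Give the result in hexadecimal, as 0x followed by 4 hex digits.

44859 in 16-bit hexadecimal is 0xAF3B.
Stored little-endian, the bytes at ascending addresses are 3B AF.
Read back as big-endian, the last byte is least significant, giving 0x3BAF.

0x3BAF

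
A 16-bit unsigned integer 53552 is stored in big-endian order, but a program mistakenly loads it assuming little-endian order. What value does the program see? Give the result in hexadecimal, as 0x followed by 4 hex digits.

53552 in 16-bit hexadecimal is 0xD130.
Stored big-endian, the bytes at ascending addresses are D1 30.
Read back as little-endian, the first byte is least significant, giving 0x30D1.

0x30D1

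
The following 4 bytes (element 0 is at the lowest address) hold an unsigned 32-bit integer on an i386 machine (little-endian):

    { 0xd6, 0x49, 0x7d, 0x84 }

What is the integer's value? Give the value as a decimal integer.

In little-endian order the low byte comes first in memory.
Reassemble most-significant byte first: 84 7D 49 D6 → 0x847D49D6.
0x847D49D6 = 2222803414.

2222803414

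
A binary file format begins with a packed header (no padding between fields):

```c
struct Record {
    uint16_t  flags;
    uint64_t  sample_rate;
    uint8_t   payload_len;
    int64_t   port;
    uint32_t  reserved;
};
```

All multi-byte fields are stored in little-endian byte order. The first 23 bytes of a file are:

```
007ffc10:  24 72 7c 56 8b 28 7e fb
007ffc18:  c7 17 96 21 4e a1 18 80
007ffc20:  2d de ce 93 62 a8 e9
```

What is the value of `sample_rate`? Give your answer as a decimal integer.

`sample_rate` follows `flags` (2 bytes), so it starts at byte offset 2 and occupies 8 bytes.
Bytes at offsets 2..9: 7C 56 8B 28 7E FB C7 17.
Little-endian: lowest address holds the least-significant byte.
Reassemble most-significant byte first: 17 C7 FB 7E 28 8B 56 7C → 0x17C7FB7E288B567C.
0x17C7FB7E288B567C = 1713614702502434428.

1713614702502434428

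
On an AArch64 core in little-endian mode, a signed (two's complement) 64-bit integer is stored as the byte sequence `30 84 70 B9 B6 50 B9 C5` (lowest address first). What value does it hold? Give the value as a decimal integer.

-4199236431820848080

In little-endian order the low byte comes first in memory.
Reassemble most-significant byte first: C5 B9 50 B6 B9 70 84 30 → 0xC5B950B6B9708430.
Top bit is set, so as a signed 64-bit value this is 0xC5B950B6B9708430 − 2^64 = -4199236431820848080.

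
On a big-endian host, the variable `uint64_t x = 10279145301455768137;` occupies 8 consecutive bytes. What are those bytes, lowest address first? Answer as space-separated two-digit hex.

8E A6 DC 30 BF E5 8A 49

10279145301455768137 in hexadecimal, padded to 64 bits, is 0x8EA6DC30BFE58A49.
Split into bytes (most-significant first): 8E A6 DC 30 BF E5 8A 49.
Big-endian: lowest address holds the most-significant byte.
So the memory order matches the most-significant-first order: 8E A6 DC 30 BF E5 8A 49.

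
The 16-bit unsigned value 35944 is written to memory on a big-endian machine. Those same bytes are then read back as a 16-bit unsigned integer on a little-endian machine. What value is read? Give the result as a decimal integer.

26764

35944 in 16-bit hexadecimal is 0x8C68.
Stored big-endian, the bytes at ascending addresses are 8C 68.
Read back as little-endian, the first byte is least significant, giving 0x688C.
0x688C = 26764.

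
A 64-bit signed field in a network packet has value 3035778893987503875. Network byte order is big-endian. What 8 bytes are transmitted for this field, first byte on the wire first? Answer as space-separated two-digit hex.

2A 21 40 D1 E0 C0 DF 03

3035778893987503875 in hexadecimal, padded to 64 bits, is 0x2A2140D1E0C0DF03.
Split into bytes (most-significant first): 2A 21 40 D1 E0 C0 DF 03.
Big-endian: lowest address holds the most-significant byte.
So the memory order matches the most-significant-first order: 2A 21 40 D1 E0 C0 DF 03.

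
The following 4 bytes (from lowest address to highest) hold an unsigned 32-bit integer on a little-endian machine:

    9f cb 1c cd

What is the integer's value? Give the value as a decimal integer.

3441216415

Little-endian stores the least-significant byte at the lowest address.
Reassemble most-significant byte first: CD 1C CB 9F → 0xCD1CCB9F.
0xCD1CCB9F = 3441216415.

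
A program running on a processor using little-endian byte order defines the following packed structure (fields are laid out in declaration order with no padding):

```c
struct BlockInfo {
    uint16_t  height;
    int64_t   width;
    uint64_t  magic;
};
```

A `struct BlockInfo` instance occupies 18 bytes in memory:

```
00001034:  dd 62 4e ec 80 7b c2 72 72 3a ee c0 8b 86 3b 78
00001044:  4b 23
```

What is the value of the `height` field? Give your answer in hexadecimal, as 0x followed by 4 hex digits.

`height` is the first field, at byte offset 0, occupying 2 bytes.
Bytes at offsets 0..1: DD 62.
Little-endian stores the least-significant byte at the lowest address.
Reassemble most-significant byte first: 62 DD → 0x62DD.

0x62DD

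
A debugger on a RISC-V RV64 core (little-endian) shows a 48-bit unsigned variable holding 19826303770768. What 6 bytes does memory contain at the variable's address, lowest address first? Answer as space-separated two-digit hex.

90 20 CB 2B 08 12

19826303770768 in hexadecimal, padded to 48 bits, is 0x12082BCB2090.
Split into bytes (most-significant first): 12 08 2B CB 20 90.
Little-endian: lowest address holds the least-significant byte.
So at ascending addresses the bytes are 90 20 CB 2B 08 12.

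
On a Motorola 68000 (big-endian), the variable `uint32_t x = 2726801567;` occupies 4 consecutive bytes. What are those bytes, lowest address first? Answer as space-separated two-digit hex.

2726801567 in hexadecimal, padded to 32 bits, is 0xA287B09F.
Split into bytes (most-significant first): A2 87 B0 9F.
Big-endian: lowest address holds the most-significant byte.
So the memory order matches the most-significant-first order: A2 87 B0 9F.

A2 87 B0 9F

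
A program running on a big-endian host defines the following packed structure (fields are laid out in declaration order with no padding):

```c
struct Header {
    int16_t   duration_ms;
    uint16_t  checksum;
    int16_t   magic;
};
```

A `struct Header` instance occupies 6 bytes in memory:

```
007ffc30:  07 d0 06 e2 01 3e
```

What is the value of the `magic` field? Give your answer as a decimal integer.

`magic` follows `duration_ms` (2 B), `checksum` (2 B), so it starts at offset 2 + 2 = 4 and occupies 2 bytes.
Bytes at offsets 4..5: 01 3E.
Big-endian: lowest address holds the most-significant byte.
The bytes are already most-significant first: 0x013E.
0x013E = 318.

318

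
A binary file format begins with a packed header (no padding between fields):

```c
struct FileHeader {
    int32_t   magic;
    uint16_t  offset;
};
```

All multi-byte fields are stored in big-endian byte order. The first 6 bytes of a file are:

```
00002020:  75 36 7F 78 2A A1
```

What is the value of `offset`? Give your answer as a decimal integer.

10913

`offset` follows `magic` (4 bytes), so it starts at byte offset 4 and occupies 2 bytes.
Bytes at offsets 4..5: 2A A1.
In big-endian order the high byte comes first in memory.
The bytes are already most-significant first: 0x2AA1.
0x2AA1 = 10913.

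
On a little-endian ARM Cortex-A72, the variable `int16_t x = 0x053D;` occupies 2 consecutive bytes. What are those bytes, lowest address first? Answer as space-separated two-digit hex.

Split into bytes (most-significant first): 05 3D.
In little-endian order the low byte comes first in memory.
So at ascending addresses the bytes are 3D 05.

3D 05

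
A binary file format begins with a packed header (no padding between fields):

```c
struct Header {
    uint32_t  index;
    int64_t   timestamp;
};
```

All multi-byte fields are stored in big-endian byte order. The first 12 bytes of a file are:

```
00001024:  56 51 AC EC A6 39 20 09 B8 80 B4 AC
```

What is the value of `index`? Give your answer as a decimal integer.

`index` is the first field, at byte offset 0, occupying 4 bytes.
Bytes at offsets 0..3: 56 51 AC EC.
In big-endian order the high byte comes first in memory.
The bytes are already most-significant first: 0x5651ACEC.
0x5651ACEC = 1448193260.

1448193260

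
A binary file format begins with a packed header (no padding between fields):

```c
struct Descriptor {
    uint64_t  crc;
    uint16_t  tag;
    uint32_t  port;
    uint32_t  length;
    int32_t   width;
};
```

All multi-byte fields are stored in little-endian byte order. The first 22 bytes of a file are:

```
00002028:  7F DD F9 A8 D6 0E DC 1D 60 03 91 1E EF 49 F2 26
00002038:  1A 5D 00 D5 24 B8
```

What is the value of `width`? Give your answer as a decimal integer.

-1205545728

`width` follows `crc` (8 B), `tag` (2 B), `port` (4 B), `length` (4 B), so it starts at offset 8 + 2 + 4 + 4 = 18 and occupies 4 bytes.
Bytes at offsets 18..21: 00 D5 24 B8.
In little-endian order the low byte comes first in memory.
Reassemble most-significant byte first: B8 24 D5 00 → 0xB824D500.
Top bit is set, so as a signed 32-bit value this is 0xB824D500 − 2^32 = -1205545728.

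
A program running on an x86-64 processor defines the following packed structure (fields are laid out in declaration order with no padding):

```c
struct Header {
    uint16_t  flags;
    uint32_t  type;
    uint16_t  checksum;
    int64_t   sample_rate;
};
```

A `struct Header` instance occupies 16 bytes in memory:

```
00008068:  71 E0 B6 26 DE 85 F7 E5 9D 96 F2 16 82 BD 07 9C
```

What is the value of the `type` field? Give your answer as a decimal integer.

`type` follows `flags` (2 bytes), so it starts at byte offset 2 and occupies 4 bytes.
Bytes at offsets 2..5: B6 26 DE 85.
In little-endian order the low byte comes first in memory.
Reassemble most-significant byte first: 85 DE 26 B6 → 0x85DE26B6.
0x85DE26B6 = 2245928630.

2245928630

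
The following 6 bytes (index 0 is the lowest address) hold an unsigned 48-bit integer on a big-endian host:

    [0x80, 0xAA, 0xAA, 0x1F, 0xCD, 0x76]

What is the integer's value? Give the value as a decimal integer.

In big-endian order the high byte comes first in memory.
The bytes are already most-significant first: 0x80AAAA1FCD76.
0x80AAAA1FCD76 = 141470487006582.

141470487006582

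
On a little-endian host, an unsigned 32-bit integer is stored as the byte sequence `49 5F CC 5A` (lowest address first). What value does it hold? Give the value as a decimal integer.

Little-endian: lowest address holds the least-significant byte.
Reassemble most-significant byte first: 5A CC 5F 49 → 0x5ACC5F49.
0x5ACC5F49 = 1523343177.

1523343177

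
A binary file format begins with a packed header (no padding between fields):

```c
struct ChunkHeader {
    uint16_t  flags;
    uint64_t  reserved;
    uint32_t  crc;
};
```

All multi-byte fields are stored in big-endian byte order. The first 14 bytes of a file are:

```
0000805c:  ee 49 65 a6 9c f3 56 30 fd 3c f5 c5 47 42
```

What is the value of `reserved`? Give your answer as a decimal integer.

`reserved` follows `flags` (2 bytes), so it starts at byte offset 2 and occupies 8 bytes.
Bytes at offsets 2..9: 65 A6 9C F3 56 30 FD 3C.
Big-endian stores the most-significant byte at the lowest address.
The bytes are already most-significant first: 0x65A69CF35630FD3C.
0x65A69CF35630FD3C = 7324714412901727548.

7324714412901727548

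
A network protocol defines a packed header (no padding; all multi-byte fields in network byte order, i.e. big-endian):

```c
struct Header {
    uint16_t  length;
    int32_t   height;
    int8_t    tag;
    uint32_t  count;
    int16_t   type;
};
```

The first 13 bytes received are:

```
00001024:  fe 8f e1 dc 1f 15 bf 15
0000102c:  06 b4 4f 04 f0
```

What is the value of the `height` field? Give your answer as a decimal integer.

-505667819

`height` follows `length` (2 bytes), so it starts at byte offset 2 and occupies 4 bytes.
Bytes at offsets 2..5: E1 DC 1F 15.
Big-endian: lowest address holds the most-significant byte.
The bytes are already most-significant first: 0xE1DC1F15.
Top bit is set, so as a signed 32-bit value this is 0xE1DC1F15 − 2^32 = -505667819.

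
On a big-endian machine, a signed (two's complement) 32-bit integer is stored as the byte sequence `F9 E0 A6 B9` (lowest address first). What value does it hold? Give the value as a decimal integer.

-102717767

In big-endian order the high byte comes first in memory.
The bytes are already most-significant first: 0xF9E0A6B9.
Top bit is set, so as a signed 32-bit value this is 0xF9E0A6B9 − 2^32 = -102717767.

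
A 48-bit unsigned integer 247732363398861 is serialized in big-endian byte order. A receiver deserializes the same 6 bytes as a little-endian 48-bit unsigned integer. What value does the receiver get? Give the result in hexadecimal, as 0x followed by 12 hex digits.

247732363398861 in 48-bit hexadecimal is 0xE14FAF850ECD.
Stored big-endian, the bytes at ascending addresses are E1 4F AF 85 0E CD.
Read back as little-endian, the first byte is least significant, giving 0xCD0E85AF4FE1.

0xCD0E85AF4FE1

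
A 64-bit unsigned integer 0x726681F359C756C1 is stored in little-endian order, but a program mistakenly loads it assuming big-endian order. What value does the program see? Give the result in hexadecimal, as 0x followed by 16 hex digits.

0xC156C759F3816672

Stored little-endian, the bytes at ascending addresses are C1 56 C7 59 F3 81 66 72.
Read back as big-endian, the last byte is least significant, giving 0xC156C759F3816672.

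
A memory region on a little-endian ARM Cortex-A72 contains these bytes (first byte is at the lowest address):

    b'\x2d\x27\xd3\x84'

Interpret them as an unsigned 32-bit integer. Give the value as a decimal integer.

Little-endian stores the least-significant byte at the lowest address.
Reassemble most-significant byte first: 84 D3 27 2D → 0x84D3272D.
0x84D3272D = 2228430637.

2228430637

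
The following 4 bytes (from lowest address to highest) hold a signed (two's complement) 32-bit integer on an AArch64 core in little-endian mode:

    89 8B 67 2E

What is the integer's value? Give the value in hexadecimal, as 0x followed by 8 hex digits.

0x2E678B89

Little-endian stores the least-significant byte at the lowest address.
Reassemble most-significant byte first: 2E 67 8B 89 → 0x2E678B89.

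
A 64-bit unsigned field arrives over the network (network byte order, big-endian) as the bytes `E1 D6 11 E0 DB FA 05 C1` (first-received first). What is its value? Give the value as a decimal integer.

16273213961010808257

Big-endian: lowest address holds the most-significant byte.
The bytes are already most-significant first: 0xE1D611E0DBFA05C1.
0xE1D611E0DBFA05C1 = 16273213961010808257.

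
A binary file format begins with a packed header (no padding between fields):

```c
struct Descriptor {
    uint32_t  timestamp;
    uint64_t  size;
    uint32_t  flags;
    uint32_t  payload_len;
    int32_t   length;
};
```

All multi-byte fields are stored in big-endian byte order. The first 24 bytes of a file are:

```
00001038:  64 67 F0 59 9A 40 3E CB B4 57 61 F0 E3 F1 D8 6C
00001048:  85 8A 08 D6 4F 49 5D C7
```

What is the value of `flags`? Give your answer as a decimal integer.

`flags` follows `timestamp` (4 B), `size` (8 B), so it starts at offset 4 + 8 = 12 and occupies 4 bytes.
Bytes at offsets 12..15: E3 F1 D8 6C.
In big-endian order the high byte comes first in memory.
The bytes are already most-significant first: 0xE3F1D86C.
0xE3F1D86C = 3824277612.

3824277612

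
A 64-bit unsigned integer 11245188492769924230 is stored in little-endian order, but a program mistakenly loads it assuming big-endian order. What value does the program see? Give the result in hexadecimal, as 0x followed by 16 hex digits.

0x8694DCC75AEF0E9C

11245188492769924230 in 64-bit hexadecimal is 0x9C0EEF5AC7DC9486.
Stored little-endian, the bytes at ascending addresses are 86 94 DC C7 5A EF 0E 9C.
Read back as big-endian, the last byte is least significant, giving 0x8694DCC75AEF0E9C.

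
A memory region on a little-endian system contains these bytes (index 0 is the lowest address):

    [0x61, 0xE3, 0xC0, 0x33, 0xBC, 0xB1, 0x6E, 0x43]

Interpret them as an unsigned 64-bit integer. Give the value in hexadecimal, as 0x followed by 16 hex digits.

Little-endian stores the least-significant byte at the lowest address.
Reassemble most-significant byte first: 43 6E B1 BC 33 C0 E3 61 → 0x436EB1BC33C0E361.

0x436EB1BC33C0E361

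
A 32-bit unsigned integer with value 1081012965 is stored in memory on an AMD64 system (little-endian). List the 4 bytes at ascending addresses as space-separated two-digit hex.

1081012965 in hexadecimal, padded to 32 bits, is 0x406EF2E5.
Split into bytes (most-significant first): 40 6E F2 E5.
Little-endian: lowest address holds the least-significant byte.
So at ascending addresses the bytes are E5 F2 6E 40.

E5 F2 6E 40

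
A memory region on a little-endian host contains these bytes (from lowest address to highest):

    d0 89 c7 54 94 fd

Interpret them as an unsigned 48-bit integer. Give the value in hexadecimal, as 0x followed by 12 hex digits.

0xFD9454C789D0

Little-endian: lowest address holds the least-significant byte.
Reassemble most-significant byte first: FD 94 54 C7 89 D0 → 0xFD9454C789D0.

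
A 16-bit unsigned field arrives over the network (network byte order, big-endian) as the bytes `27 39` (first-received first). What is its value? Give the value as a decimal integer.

In big-endian order the high byte comes first in memory.
The bytes are already most-significant first: 0x2739.
0x2739 = 10041.

10041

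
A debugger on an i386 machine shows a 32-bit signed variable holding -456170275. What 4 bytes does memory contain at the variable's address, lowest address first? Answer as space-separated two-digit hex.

Two's complement of -456170275 in 32 bits: 456170275 = 0x1B309B23; invert → 0xE4CF64DC; add 1 → 0xE4CF64DD.
Split into bytes (most-significant first): E4 CF 64 DD.
Little-endian stores the least-significant byte at the lowest address.
So at ascending addresses the bytes are DD 64 CF E4.

DD 64 CF E4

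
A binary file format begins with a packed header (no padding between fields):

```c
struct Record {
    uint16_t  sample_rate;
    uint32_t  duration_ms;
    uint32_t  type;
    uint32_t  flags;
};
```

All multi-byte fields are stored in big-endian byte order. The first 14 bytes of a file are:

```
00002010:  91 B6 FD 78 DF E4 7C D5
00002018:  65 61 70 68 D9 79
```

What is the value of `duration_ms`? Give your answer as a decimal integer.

`duration_ms` follows `sample_rate` (2 bytes), so it starts at byte offset 2 and occupies 4 bytes.
Bytes at offsets 2..5: FD 78 DF E4.
Big-endian: lowest address holds the most-significant byte.
The bytes are already most-significant first: 0xFD78DFE4.
0xFD78DFE4 = 4252557284.

4252557284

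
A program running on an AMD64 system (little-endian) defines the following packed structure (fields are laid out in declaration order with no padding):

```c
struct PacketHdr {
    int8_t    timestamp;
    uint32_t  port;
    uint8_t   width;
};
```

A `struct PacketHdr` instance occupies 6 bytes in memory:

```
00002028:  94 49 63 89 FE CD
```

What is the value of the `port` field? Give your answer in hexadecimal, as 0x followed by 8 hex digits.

0xFE896349

`port` follows `timestamp` (1 byte), so it starts at byte offset 1 and occupies 4 bytes.
Bytes at offsets 1..4: 49 63 89 FE.
Little-endian: lowest address holds the least-significant byte.
Reassemble most-significant byte first: FE 89 63 49 → 0xFE896349.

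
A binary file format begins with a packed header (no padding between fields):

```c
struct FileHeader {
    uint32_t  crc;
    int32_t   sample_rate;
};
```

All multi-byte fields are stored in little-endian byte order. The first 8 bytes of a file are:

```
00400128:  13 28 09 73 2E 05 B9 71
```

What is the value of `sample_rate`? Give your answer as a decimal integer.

`sample_rate` follows `crc` (4 bytes), so it starts at byte offset 4 and occupies 4 bytes.
Bytes at offsets 4..7: 2E 05 B9 71.
Little-endian stores the least-significant byte at the lowest address.
Reassemble most-significant byte first: 71 B9 05 2E → 0x71B9052E.
0x71B9052E = 1907950894.

1907950894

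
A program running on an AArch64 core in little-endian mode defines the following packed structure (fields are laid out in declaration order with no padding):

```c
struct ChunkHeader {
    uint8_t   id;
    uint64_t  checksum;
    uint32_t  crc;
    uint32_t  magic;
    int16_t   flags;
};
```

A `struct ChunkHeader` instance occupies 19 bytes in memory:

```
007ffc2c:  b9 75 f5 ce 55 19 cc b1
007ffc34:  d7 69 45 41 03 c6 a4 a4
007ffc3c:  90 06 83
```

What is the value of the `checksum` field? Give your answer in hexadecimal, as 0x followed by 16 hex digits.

0xD7B1CC1955CEF575

`checksum` follows `id` (1 byte), so it starts at byte offset 1 and occupies 8 bytes.
Bytes at offsets 1..8: 75 F5 CE 55 19 CC B1 D7.
Little-endian stores the least-significant byte at the lowest address.
Reassemble most-significant byte first: D7 B1 CC 19 55 CE F5 75 → 0xD7B1CC1955CEF575.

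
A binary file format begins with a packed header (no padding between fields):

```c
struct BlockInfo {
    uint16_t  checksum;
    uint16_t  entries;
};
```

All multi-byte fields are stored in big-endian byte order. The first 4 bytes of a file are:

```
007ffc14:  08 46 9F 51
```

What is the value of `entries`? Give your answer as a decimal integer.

`entries` follows `checksum` (2 bytes), so it starts at byte offset 2 and occupies 2 bytes.
Bytes at offsets 2..3: 9F 51.
Big-endian stores the most-significant byte at the lowest address.
The bytes are already most-significant first: 0x9F51.
0x9F51 = 40785.

40785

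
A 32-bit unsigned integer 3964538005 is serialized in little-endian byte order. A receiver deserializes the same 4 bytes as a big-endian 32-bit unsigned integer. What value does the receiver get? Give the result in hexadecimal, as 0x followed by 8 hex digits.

0x950C4EEC

3964538005 in 32-bit hexadecimal is 0xEC4E0C95.
Stored little-endian, the bytes at ascending addresses are 95 0C 4E EC.
Read back as big-endian, the last byte is least significant, giving 0x950C4EEC.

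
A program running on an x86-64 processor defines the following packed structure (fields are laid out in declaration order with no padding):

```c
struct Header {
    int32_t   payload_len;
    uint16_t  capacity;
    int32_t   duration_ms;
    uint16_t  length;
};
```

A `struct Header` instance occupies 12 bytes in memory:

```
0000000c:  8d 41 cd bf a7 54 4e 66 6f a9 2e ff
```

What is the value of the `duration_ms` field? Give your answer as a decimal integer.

`duration_ms` follows `payload_len` (4 B), `capacity` (2 B), so it starts at offset 4 + 2 = 6 and occupies 4 bytes.
Bytes at offsets 6..9: 4E 66 6F A9.
Little-endian: lowest address holds the least-significant byte.
Reassemble most-significant byte first: A9 6F 66 4E → 0xA96F664E.
Top bit is set, so as a signed 32-bit value this is 0xA96F664E − 2^32 = -1452317106.

-1452317106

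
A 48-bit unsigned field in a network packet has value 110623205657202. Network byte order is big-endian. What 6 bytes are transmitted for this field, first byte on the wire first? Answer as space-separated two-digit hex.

110623205657202 in hexadecimal, padded to 48 bits, is 0x649C78E08A72.
Split into bytes (most-significant first): 64 9C 78 E0 8A 72.
Big-endian stores the most-significant byte at the lowest address.
So the memory order matches the most-significant-first order: 64 9C 78 E0 8A 72.

64 9C 78 E0 8A 72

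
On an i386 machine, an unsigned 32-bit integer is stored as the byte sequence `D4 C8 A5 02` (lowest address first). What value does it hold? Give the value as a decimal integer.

44419284

In little-endian order the low byte comes first in memory.
Reassemble most-significant byte first: 02 A5 C8 D4 → 0x02A5C8D4.
0x02A5C8D4 = 44419284.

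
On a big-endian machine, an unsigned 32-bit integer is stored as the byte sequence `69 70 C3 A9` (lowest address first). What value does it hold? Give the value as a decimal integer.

Big-endian stores the most-significant byte at the lowest address.
The bytes are already most-significant first: 0x6970C3A9.
0x6970C3A9 = 1768997801.

1768997801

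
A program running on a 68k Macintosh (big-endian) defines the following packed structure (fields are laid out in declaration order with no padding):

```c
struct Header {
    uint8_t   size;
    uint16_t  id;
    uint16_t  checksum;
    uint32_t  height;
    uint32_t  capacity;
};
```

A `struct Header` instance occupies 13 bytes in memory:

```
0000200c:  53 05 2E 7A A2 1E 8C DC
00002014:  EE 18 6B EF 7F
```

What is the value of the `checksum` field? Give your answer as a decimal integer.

`checksum` follows `size` (1 B), `id` (2 B), so it starts at offset 1 + 2 = 3 and occupies 2 bytes.
Bytes at offsets 3..4: 7A A2.
Big-endian: lowest address holds the most-significant byte.
The bytes are already most-significant first: 0x7AA2.
0x7AA2 = 31394.

31394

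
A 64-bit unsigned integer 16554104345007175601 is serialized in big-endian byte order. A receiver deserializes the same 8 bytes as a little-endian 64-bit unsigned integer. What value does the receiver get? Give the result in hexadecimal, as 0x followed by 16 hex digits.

0xB137E7C231FEBBE5

16554104345007175601 in 64-bit hexadecimal is 0xE5BBFE31C2E737B1.
Stored big-endian, the bytes at ascending addresses are E5 BB FE 31 C2 E7 37 B1.
Read back as little-endian, the first byte is least significant, giving 0xB137E7C231FEBBE5.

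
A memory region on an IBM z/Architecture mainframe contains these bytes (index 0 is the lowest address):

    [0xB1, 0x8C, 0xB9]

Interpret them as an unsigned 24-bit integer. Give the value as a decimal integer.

11635897

In big-endian order the high byte comes first in memory.
The bytes are already most-significant first: 0xB18CB9.
0xB18CB9 = 11635897.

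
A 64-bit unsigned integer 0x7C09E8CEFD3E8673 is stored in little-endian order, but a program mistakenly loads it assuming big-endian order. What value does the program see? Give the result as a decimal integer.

8324410221059901820

Stored little-endian, the bytes at ascending addresses are 73 86 3E FD CE E8 09 7C.
Read back as big-endian, the last byte is least significant, giving 0x73863EFDCEE8097C.
0x73863EFDCEE8097C = 8324410221059901820.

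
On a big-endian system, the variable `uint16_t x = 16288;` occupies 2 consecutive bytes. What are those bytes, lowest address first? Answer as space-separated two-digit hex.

3F A0

16288 in hexadecimal, padded to 16 bits, is 0x3FA0.
Split into bytes (most-significant first): 3F A0.
Big-endian stores the most-significant byte at the lowest address.
So the memory order matches the most-significant-first order: 3F A0.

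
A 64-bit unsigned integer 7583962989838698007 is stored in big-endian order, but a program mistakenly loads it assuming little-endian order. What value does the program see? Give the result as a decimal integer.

1695054813083352937

7583962989838698007 in 64-bit hexadecimal is 0x693FA6285F0B8617.
Stored big-endian, the bytes at ascending addresses are 69 3F A6 28 5F 0B 86 17.
Read back as little-endian, the first byte is least significant, giving 0x17860B5F28A63F69.
0x17860B5F28A63F69 = 1695054813083352937.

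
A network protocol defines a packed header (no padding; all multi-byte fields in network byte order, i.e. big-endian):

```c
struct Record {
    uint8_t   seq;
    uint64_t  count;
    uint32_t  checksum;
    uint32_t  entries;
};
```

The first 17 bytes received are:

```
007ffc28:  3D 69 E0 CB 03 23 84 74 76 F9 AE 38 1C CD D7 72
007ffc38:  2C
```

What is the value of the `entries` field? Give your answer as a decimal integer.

`entries` follows `seq` (1 B), `count` (8 B), `checksum` (4 B), so it starts at offset 1 + 8 + 4 = 13 and occupies 4 bytes.
Bytes at offsets 13..16: CD D7 72 2C.
In big-endian order the high byte comes first in memory.
The bytes are already most-significant first: 0xCDD7722C.
0xCDD7722C = 3453448748.

3453448748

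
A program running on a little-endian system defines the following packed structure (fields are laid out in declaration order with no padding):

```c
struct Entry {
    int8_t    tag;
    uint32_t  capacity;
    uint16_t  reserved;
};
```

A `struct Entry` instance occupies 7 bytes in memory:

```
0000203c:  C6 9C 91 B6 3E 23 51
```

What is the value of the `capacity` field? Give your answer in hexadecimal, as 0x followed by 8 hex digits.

0x3EB6919C

`capacity` follows `tag` (1 byte), so it starts at byte offset 1 and occupies 4 bytes.
Bytes at offsets 1..4: 9C 91 B6 3E.
In little-endian order the low byte comes first in memory.
Reassemble most-significant byte first: 3E B6 91 9C → 0x3EB6919C.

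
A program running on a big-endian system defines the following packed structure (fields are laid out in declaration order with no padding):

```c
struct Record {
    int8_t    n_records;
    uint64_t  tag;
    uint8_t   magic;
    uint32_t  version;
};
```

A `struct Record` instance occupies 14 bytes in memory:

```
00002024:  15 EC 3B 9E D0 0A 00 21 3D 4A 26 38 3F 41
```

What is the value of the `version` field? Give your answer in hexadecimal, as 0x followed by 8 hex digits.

`version` follows `n_records` (1 B), `tag` (8 B), `magic` (1 B), so it starts at offset 1 + 8 + 1 = 10 and occupies 4 bytes.
Bytes at offsets 10..13: 26 38 3F 41.
Big-endian: lowest address holds the most-significant byte.
The bytes are already most-significant first: 0x26383F41.

0x26383F41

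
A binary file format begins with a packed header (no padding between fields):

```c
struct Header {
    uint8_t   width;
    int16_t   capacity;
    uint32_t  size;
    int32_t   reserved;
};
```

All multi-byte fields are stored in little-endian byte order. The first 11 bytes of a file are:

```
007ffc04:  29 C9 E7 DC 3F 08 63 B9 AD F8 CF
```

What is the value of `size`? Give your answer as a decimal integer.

1661485020

`size` follows `width` (1 B), `capacity` (2 B), so it starts at offset 1 + 2 = 3 and occupies 4 bytes.
Bytes at offsets 3..6: DC 3F 08 63.
In little-endian order the low byte comes first in memory.
Reassemble most-significant byte first: 63 08 3F DC → 0x63083FDC.
0x63083FDC = 1661485020.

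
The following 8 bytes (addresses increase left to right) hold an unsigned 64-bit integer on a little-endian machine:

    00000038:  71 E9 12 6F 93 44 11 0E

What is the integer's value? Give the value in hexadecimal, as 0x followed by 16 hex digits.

Little-endian stores the least-significant byte at the lowest address.
Reassemble most-significant byte first: 0E 11 44 93 6F 12 E9 71 → 0x0E1144936F12E971.

0x0E1144936F12E971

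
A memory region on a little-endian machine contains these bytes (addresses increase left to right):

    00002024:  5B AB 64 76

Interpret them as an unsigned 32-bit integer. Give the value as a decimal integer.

1986308955

Little-endian: lowest address holds the least-significant byte.
Reassemble most-significant byte first: 76 64 AB 5B → 0x7664AB5B.
0x7664AB5B = 1986308955.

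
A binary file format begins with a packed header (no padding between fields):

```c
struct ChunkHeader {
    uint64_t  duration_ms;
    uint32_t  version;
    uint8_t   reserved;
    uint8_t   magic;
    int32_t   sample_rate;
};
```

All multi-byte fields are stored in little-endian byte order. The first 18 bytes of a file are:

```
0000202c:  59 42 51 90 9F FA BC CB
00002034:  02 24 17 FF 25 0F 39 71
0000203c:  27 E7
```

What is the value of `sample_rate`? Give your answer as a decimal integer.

-416845511

`sample_rate` follows `duration_ms` (8 B), `version` (4 B), `reserved` (1 B), `magic` (1 B), so it starts at offset 8 + 4 + 1 + 1 = 14 and occupies 4 bytes.
Bytes at offsets 14..17: 39 71 27 E7.
Little-endian stores the least-significant byte at the lowest address.
Reassemble most-significant byte first: E7 27 71 39 → 0xE7277139.
Top bit is set, so as a signed 32-bit value this is 0xE7277139 − 2^32 = -416845511.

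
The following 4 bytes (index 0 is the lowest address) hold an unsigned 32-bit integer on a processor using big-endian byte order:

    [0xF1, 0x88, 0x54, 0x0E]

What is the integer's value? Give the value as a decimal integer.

4052243470

Big-endian stores the most-significant byte at the lowest address.
The bytes are already most-significant first: 0xF188540E.
0xF188540E = 4052243470.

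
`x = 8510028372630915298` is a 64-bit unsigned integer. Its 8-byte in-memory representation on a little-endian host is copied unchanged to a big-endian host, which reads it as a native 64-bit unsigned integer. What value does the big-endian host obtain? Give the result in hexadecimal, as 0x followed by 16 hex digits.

8510028372630915298 in 64-bit hexadecimal is 0x7619B1B7832948E2.
Stored little-endian, the bytes at ascending addresses are E2 48 29 83 B7 B1 19 76.
Read back as big-endian, the last byte is least significant, giving 0xE2482983B7B11976.

0xE2482983B7B11976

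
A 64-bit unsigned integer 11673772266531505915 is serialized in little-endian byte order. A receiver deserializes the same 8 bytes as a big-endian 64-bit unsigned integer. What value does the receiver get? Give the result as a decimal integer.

11673772266531505915 in 64-bit hexadecimal is 0xA2019206AF6AC6FB.
Stored little-endian, the bytes at ascending addresses are FB C6 6A AF 06 92 01 A2.
Read back as big-endian, the last byte is least significant, giving 0xFBC66AAF069201A2.
0xFBC66AAF069201A2 = 18142305448870674850.

18142305448870674850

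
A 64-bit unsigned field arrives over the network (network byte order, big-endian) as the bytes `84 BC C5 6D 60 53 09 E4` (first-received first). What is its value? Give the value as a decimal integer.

In big-endian order the high byte comes first in memory.
The bytes are already most-significant first: 0x84BCC56D605309E4.
0x84BCC56D605309E4 = 9564736782186252772.

9564736782186252772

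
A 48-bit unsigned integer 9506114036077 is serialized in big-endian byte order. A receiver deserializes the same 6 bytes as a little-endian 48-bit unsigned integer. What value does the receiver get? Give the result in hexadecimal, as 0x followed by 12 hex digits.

9506114036077 in 48-bit hexadecimal is 0x08A5508CE16D.
Stored big-endian, the bytes at ascending addresses are 08 A5 50 8C E1 6D.
Read back as little-endian, the first byte is least significant, giving 0x6DE18C50A508.

0x6DE18C50A508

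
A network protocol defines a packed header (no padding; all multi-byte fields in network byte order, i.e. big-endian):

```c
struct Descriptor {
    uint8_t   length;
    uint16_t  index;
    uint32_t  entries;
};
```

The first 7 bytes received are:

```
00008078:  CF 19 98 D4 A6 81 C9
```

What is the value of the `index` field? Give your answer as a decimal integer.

`index` follows `length` (1 byte), so it starts at byte offset 1 and occupies 2 bytes.
Bytes at offsets 1..2: 19 98.
Big-endian: lowest address holds the most-significant byte.
The bytes are already most-significant first: 0x1998.
0x1998 = 6552.

6552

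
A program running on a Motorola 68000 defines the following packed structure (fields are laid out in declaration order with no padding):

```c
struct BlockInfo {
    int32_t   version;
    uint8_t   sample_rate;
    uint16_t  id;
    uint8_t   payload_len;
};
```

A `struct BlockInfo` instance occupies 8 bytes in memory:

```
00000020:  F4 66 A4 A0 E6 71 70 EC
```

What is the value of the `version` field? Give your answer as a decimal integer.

`version` is the first field, at byte offset 0, occupying 4 bytes.
Bytes at offsets 0..3: F4 66 A4 A0.
In big-endian order the high byte comes first in memory.
The bytes are already most-significant first: 0xF466A4A0.
Top bit is set, so as a signed 32-bit value this is 0xF466A4A0 − 2^32 = -194599776.

-194599776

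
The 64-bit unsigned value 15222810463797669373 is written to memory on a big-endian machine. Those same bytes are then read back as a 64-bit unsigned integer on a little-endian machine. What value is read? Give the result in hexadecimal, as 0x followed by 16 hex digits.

0xFD6DC281764942D3

15222810463797669373 in 64-bit hexadecimal is 0xD342497681C26DFD.
Stored big-endian, the bytes at ascending addresses are D3 42 49 76 81 C2 6D FD.
Read back as little-endian, the first byte is least significant, giving 0xFD6DC281764942D3.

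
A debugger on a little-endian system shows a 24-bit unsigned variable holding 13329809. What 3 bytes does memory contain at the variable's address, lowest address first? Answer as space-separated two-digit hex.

91 65 CB

13329809 in hexadecimal, padded to 24 bits, is 0xCB6591.
Split into bytes (most-significant first): CB 65 91.
Little-endian: lowest address holds the least-significant byte.
So at ascending addresses the bytes are 91 65 CB.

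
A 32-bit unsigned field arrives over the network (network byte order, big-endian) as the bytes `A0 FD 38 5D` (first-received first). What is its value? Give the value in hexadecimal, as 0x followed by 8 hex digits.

Big-endian: lowest address holds the most-significant byte.
The bytes are already most-significant first: 0xA0FD385D.

0xA0FD385D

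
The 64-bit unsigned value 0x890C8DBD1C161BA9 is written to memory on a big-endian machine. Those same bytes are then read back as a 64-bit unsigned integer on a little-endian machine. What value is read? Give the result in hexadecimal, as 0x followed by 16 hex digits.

0xA91B161CBD8D0C89

Stored big-endian, the bytes at ascending addresses are 89 0C 8D BD 1C 16 1B A9.
Read back as little-endian, the first byte is least significant, giving 0xA91B161CBD8D0C89.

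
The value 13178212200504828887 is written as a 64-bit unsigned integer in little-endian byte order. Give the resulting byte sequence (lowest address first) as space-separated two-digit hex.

13178212200504828887 in hexadecimal, padded to 64 bits, is 0xB6E26A2CD9CF23D7.
Split into bytes (most-significant first): B6 E2 6A 2C D9 CF 23 D7.
Little-endian stores the least-significant byte at the lowest address.
So at ascending addresses the bytes are D7 23 CF D9 2C 6A E2 B6.

D7 23 CF D9 2C 6A E2 B6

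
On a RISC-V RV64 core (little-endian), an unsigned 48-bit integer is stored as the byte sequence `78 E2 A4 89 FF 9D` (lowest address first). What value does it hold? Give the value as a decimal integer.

173720851505784

Little-endian stores the least-significant byte at the lowest address.
Reassemble most-significant byte first: 9D FF 89 A4 E2 78 → 0x9DFF89A4E278.
0x9DFF89A4E278 = 173720851505784.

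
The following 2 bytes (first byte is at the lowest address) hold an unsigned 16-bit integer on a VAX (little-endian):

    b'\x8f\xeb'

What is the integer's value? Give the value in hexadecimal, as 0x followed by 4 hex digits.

Little-endian: lowest address holds the least-significant byte.
Reassemble most-significant byte first: EB 8F → 0xEB8F.

0xEB8F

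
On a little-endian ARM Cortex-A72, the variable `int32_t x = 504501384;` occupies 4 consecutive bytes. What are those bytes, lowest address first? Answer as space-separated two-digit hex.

88 14 12 1E

504501384 in hexadecimal, padded to 32 bits, is 0x1E121488.
Split into bytes (most-significant first): 1E 12 14 88.
Little-endian: lowest address holds the least-significant byte.
So at ascending addresses the bytes are 88 14 12 1E.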